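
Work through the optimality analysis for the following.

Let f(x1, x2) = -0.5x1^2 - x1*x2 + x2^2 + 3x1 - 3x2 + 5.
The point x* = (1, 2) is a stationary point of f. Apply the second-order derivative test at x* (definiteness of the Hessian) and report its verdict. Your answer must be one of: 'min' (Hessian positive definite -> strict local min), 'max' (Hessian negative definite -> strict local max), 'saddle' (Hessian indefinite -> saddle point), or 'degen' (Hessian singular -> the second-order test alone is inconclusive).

Compute the Hessian H = grad^2 f:
  H = [[-1, -1], [-1, 2]]
Verify stationarity: grad f(x*) = H x* + g = (0, 0).
Eigenvalues of H: -1.3028, 2.3028.
Eigenvalues have mixed signs, so H is indefinite -> x* is a saddle point.

saddle


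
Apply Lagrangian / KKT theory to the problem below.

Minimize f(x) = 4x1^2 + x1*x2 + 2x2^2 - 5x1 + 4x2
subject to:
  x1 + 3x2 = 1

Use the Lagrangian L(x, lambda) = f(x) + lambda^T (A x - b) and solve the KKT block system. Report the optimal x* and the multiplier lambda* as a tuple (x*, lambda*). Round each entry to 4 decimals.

Form the Lagrangian:
  L(x, lambda) = (1/2) x^T Q x + c^T x + lambda^T (A x - b)
Stationarity (grad_x L = 0): Q x + c + A^T lambda = 0.
Primal feasibility: A x = b.

This gives the KKT block system:
  [ Q   A^T ] [ x     ]   [-c ]
  [ A    0  ] [ lambda ] = [ b ]

Solving the linear system:
  x*      = (0.8286, 0.0571)
  lambda* = (-1.6857)
  f(x*)   = -1.1143

x* = (0.8286, 0.0571), lambda* = (-1.6857)


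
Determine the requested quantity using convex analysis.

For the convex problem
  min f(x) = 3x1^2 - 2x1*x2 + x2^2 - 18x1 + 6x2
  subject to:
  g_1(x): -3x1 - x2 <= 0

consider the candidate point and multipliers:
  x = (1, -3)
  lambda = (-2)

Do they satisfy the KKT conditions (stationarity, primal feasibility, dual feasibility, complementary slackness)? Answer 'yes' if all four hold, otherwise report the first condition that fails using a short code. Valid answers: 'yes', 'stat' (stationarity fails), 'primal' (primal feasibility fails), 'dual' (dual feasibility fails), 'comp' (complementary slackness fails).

Gradient of f: grad f(x) = Q x + c = (-6, -2)
Constraint values g_i(x) = a_i^T x - b_i:
  g_1((1, -3)) = 0
Stationarity residual: grad f(x) + sum_i lambda_i a_i = (0, 0)
  -> stationarity OK
Primal feasibility (all g_i <= 0): OK
Dual feasibility (all lambda_i >= 0): FAILS
Complementary slackness (lambda_i * g_i(x) = 0 for all i): OK

Verdict: the first failing condition is dual_feasibility -> dual.

dual


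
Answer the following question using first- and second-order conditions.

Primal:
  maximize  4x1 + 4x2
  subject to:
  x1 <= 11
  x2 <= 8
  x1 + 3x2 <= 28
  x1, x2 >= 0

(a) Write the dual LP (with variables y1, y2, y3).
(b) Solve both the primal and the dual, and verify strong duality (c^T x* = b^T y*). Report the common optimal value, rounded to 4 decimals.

The standard primal-dual pair for 'max c^T x s.t. A x <= b, x >= 0' is:
  Dual:  min b^T y  s.t.  A^T y >= c,  y >= 0.

So the dual LP is:
  minimize  11y1 + 8y2 + 28y3
  subject to:
    y1 + y3 >= 4
    y2 + 3y3 >= 4
    y1, y2, y3 >= 0

Solving the primal: x* = (11, 5.6667).
  primal value c^T x* = 66.6667.
Solving the dual: y* = (2.6667, 0, 1.3333).
  dual value b^T y* = 66.6667.
Strong duality: c^T x* = b^T y*. Confirmed.

66.6667


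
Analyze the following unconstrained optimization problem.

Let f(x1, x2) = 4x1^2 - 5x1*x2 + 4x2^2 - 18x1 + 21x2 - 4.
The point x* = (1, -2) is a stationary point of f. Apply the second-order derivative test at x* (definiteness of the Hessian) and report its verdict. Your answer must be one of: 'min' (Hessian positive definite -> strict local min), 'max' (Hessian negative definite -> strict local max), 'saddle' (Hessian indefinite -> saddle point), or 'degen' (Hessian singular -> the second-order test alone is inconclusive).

Compute the Hessian H = grad^2 f:
  H = [[8, -5], [-5, 8]]
Verify stationarity: grad f(x*) = H x* + g = (0, 0).
Eigenvalues of H: 3, 13.
Both eigenvalues > 0, so H is positive definite -> x* is a strict local min.

min


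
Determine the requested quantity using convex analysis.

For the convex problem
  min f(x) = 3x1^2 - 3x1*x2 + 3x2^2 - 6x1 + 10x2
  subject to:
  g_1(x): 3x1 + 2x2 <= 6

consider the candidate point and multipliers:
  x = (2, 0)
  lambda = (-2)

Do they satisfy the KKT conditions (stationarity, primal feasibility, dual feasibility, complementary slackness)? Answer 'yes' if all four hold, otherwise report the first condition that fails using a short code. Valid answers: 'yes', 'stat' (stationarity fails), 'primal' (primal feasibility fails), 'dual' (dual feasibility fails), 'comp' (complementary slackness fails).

Gradient of f: grad f(x) = Q x + c = (6, 4)
Constraint values g_i(x) = a_i^T x - b_i:
  g_1((2, 0)) = 0
Stationarity residual: grad f(x) + sum_i lambda_i a_i = (0, 0)
  -> stationarity OK
Primal feasibility (all g_i <= 0): OK
Dual feasibility (all lambda_i >= 0): FAILS
Complementary slackness (lambda_i * g_i(x) = 0 for all i): OK

Verdict: the first failing condition is dual_feasibility -> dual.

dual


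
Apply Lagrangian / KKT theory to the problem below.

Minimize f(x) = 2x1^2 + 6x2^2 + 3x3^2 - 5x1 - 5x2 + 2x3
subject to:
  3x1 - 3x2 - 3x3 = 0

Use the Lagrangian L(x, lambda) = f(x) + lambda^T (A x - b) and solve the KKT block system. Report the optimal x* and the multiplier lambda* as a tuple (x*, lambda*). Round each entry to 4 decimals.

Form the Lagrangian:
  L(x, lambda) = (1/2) x^T Q x + c^T x + lambda^T (A x - b)
Stationarity (grad_x L = 0): Q x + c + A^T lambda = 0.
Primal feasibility: A x = b.

This gives the KKT block system:
  [ Q   A^T ] [ x     ]   [-c ]
  [ A    0  ] [ lambda ] = [ b ]

Solving the linear system:
  x*      = (0.6667, 0.6111, 0.0556)
  lambda* = (0.7778)
  f(x*)   = -3.1389

x* = (0.6667, 0.6111, 0.0556), lambda* = (0.7778)


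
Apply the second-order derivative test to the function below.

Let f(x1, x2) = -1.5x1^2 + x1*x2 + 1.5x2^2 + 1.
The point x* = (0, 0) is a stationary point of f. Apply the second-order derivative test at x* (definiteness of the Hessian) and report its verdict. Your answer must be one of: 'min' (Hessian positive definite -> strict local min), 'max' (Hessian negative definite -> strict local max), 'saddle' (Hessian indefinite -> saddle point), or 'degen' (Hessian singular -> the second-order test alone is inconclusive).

Compute the Hessian H = grad^2 f:
  H = [[-3, 1], [1, 3]]
Verify stationarity: grad f(x*) = H x* + g = (0, 0).
Eigenvalues of H: -3.1623, 3.1623.
Eigenvalues have mixed signs, so H is indefinite -> x* is a saddle point.

saddle


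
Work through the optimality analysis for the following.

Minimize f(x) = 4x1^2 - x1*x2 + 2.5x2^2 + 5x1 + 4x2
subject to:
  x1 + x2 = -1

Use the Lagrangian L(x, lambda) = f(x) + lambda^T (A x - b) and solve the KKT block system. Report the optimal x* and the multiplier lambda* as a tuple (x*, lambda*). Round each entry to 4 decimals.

Form the Lagrangian:
  L(x, lambda) = (1/2) x^T Q x + c^T x + lambda^T (A x - b)
Stationarity (grad_x L = 0): Q x + c + A^T lambda = 0.
Primal feasibility: A x = b.

This gives the KKT block system:
  [ Q   A^T ] [ x     ]   [-c ]
  [ A    0  ] [ lambda ] = [ b ]

Solving the linear system:
  x*      = (-0.4667, -0.5333)
  lambda* = (-1.8)
  f(x*)   = -3.1333

x* = (-0.4667, -0.5333), lambda* = (-1.8)


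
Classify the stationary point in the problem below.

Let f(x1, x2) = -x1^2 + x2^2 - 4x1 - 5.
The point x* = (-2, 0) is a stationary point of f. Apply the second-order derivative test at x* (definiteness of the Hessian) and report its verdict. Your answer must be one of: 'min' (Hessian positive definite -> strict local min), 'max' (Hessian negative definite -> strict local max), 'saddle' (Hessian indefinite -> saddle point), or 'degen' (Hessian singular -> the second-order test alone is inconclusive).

Compute the Hessian H = grad^2 f:
  H = [[-2, 0], [0, 2]]
Verify stationarity: grad f(x*) = H x* + g = (0, 0).
Eigenvalues of H: -2, 2.
Eigenvalues have mixed signs, so H is indefinite -> x* is a saddle point.

saddle


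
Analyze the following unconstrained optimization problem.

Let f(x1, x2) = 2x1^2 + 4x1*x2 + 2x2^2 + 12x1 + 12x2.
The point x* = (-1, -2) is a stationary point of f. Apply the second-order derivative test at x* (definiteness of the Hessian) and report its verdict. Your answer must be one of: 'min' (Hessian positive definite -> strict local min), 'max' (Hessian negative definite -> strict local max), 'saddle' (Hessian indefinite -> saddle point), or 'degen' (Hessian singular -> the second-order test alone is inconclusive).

Compute the Hessian H = grad^2 f:
  H = [[4, 4], [4, 4]]
Verify stationarity: grad f(x*) = H x* + g = (0, 0).
Eigenvalues of H: 0, 8.
H has a zero eigenvalue (singular; positive semidefinite but not definite), so H is neither positive definite, negative definite, nor indefinite. The second-order test alone is inconclusive -> degen.
(Indeed, f is constant along the null direction of H through x*, so x* is not a strict local extremum.)

degen


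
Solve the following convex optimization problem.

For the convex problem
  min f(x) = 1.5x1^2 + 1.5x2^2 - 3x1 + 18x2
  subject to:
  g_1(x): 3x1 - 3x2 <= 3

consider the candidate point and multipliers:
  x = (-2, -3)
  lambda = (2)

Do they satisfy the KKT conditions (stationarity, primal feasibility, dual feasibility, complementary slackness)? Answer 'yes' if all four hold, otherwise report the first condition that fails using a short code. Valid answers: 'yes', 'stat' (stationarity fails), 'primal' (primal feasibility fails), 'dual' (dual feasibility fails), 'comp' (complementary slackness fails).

Gradient of f: grad f(x) = Q x + c = (-9, 9)
Constraint values g_i(x) = a_i^T x - b_i:
  g_1((-2, -3)) = 0
Stationarity residual: grad f(x) + sum_i lambda_i a_i = (-3, 3)
  -> stationarity FAILS
Primal feasibility (all g_i <= 0): OK
Dual feasibility (all lambda_i >= 0): OK
Complementary slackness (lambda_i * g_i(x) = 0 for all i): OK

Verdict: the first failing condition is stationarity -> stat.

stat


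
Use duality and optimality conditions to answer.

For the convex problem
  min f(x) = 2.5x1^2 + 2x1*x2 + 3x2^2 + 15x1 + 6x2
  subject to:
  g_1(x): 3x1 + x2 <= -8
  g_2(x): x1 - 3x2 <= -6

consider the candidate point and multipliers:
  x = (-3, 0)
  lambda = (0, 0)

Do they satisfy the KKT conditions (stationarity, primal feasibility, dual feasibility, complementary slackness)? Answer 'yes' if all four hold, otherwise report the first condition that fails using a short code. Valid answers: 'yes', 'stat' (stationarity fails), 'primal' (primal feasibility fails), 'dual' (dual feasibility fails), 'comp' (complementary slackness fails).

Gradient of f: grad f(x) = Q x + c = (0, 0)
Constraint values g_i(x) = a_i^T x - b_i:
  g_1((-3, 0)) = -1
  g_2((-3, 0)) = 3
Stationarity residual: grad f(x) + sum_i lambda_i a_i = (0, 0)
  -> stationarity OK
Primal feasibility (all g_i <= 0): FAILS
Dual feasibility (all lambda_i >= 0): OK
Complementary slackness (lambda_i * g_i(x) = 0 for all i): OK

Verdict: the first failing condition is primal_feasibility -> primal.

primal


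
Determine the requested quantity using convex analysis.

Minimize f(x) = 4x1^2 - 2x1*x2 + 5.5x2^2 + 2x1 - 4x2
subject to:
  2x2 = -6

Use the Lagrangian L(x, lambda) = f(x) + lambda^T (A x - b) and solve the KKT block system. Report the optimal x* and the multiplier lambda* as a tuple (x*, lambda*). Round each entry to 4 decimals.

Form the Lagrangian:
  L(x, lambda) = (1/2) x^T Q x + c^T x + lambda^T (A x - b)
Stationarity (grad_x L = 0): Q x + c + A^T lambda = 0.
Primal feasibility: A x = b.

This gives the KKT block system:
  [ Q   A^T ] [ x     ]   [-c ]
  [ A    0  ] [ lambda ] = [ b ]

Solving the linear system:
  x*      = (-1, -3)
  lambda* = (17.5)
  f(x*)   = 57.5

x* = (-1, -3), lambda* = (17.5)


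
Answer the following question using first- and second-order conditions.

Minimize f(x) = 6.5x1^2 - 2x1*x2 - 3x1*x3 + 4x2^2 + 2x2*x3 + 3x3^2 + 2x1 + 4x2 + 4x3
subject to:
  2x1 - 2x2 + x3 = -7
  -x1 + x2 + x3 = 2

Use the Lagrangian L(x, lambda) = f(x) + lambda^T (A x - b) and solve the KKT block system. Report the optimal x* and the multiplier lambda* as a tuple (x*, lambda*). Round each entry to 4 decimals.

Form the Lagrangian:
  L(x, lambda) = (1/2) x^T Q x + c^T x + lambda^T (A x - b)
Stationarity (grad_x L = 0): Q x + c + A^T lambda = 0.
Primal feasibility: A x = b.

This gives the KKT block system:
  [ Q   A^T ] [ x     ]   [-c ]
  [ A    0  ] [ lambda ] = [ b ]

Solving the linear system:
  x*      = (-1.4706, 1.5294, -1)
  lambda* = (3.902, -9.3725)
  f(x*)   = 22.6176

x* = (-1.4706, 1.5294, -1), lambda* = (3.902, -9.3725)


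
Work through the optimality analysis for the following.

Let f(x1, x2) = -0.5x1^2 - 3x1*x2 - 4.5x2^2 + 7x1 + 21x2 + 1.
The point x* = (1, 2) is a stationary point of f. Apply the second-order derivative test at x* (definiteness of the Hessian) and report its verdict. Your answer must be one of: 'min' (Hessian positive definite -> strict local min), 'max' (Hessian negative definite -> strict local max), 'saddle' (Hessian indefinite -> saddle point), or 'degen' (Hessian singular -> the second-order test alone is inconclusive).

Compute the Hessian H = grad^2 f:
  H = [[-1, -3], [-3, -9]]
Verify stationarity: grad f(x*) = H x* + g = (0, 0).
Eigenvalues of H: -10, 0.
H has a zero eigenvalue (singular; negative semidefinite but not definite), so H is neither positive definite, negative definite, nor indefinite. The second-order test alone is inconclusive -> degen.
(Indeed, f is constant along the null direction of H through x*, so x* is not a strict local extremum.)

degen


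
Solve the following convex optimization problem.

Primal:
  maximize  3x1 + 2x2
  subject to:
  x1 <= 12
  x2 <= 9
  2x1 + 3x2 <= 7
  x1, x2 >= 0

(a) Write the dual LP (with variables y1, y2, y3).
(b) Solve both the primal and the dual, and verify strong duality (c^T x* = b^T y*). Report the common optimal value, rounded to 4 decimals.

The standard primal-dual pair for 'max c^T x s.t. A x <= b, x >= 0' is:
  Dual:  min b^T y  s.t.  A^T y >= c,  y >= 0.

So the dual LP is:
  minimize  12y1 + 9y2 + 7y3
  subject to:
    y1 + 2y3 >= 3
    y2 + 3y3 >= 2
    y1, y2, y3 >= 0

Solving the primal: x* = (3.5, 0).
  primal value c^T x* = 10.5.
Solving the dual: y* = (0, 0, 1.5).
  dual value b^T y* = 10.5.
Strong duality: c^T x* = b^T y*. Confirmed.

10.5


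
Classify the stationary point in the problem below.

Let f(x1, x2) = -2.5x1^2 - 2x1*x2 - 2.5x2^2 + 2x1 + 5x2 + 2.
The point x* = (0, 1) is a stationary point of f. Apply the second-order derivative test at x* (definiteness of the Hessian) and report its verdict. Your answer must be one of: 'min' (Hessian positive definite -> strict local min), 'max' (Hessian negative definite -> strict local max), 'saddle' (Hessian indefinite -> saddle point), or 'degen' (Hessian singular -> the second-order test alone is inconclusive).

Compute the Hessian H = grad^2 f:
  H = [[-5, -2], [-2, -5]]
Verify stationarity: grad f(x*) = H x* + g = (0, 0).
Eigenvalues of H: -7, -3.
Both eigenvalues < 0, so H is negative definite -> x* is a strict local max.

max


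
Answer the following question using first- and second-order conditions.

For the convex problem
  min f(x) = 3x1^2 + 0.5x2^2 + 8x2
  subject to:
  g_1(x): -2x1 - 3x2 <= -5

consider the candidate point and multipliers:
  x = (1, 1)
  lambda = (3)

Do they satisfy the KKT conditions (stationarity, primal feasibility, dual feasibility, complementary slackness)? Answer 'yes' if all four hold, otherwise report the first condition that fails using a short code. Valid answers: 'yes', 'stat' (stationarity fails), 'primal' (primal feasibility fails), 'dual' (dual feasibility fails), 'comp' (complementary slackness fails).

Gradient of f: grad f(x) = Q x + c = (6, 9)
Constraint values g_i(x) = a_i^T x - b_i:
  g_1((1, 1)) = 0
Stationarity residual: grad f(x) + sum_i lambda_i a_i = (0, 0)
  -> stationarity OK
Primal feasibility (all g_i <= 0): OK
Dual feasibility (all lambda_i >= 0): OK
Complementary slackness (lambda_i * g_i(x) = 0 for all i): OK

Verdict: yes, KKT holds.

yes


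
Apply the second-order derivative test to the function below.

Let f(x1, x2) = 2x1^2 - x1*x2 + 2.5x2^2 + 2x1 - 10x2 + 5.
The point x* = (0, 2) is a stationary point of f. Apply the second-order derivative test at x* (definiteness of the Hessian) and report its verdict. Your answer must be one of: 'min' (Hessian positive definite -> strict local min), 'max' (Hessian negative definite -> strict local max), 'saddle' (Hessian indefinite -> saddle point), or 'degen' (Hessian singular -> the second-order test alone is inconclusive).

Compute the Hessian H = grad^2 f:
  H = [[4, -1], [-1, 5]]
Verify stationarity: grad f(x*) = H x* + g = (0, 0).
Eigenvalues of H: 3.382, 5.618.
Both eigenvalues > 0, so H is positive definite -> x* is a strict local min.

min


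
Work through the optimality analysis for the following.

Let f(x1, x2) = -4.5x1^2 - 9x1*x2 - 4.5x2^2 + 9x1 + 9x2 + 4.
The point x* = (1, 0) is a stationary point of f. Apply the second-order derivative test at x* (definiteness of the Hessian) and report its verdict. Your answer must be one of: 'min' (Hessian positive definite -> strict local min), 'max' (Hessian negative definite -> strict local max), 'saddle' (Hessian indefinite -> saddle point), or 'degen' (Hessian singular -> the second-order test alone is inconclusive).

Compute the Hessian H = grad^2 f:
  H = [[-9, -9], [-9, -9]]
Verify stationarity: grad f(x*) = H x* + g = (0, 0).
Eigenvalues of H: -18, 0.
H has a zero eigenvalue (singular; negative semidefinite but not definite), so H is neither positive definite, negative definite, nor indefinite. The second-order test alone is inconclusive -> degen.
(Indeed, f is constant along the null direction of H through x*, so x* is not a strict local extremum.)

degen


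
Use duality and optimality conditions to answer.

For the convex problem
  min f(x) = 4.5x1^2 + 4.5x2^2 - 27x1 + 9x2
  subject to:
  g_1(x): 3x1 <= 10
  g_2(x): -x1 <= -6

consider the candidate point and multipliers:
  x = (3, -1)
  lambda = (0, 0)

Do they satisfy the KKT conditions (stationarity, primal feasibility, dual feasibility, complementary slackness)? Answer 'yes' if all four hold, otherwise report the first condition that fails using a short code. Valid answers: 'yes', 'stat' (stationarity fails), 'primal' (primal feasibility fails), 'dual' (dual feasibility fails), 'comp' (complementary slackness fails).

Gradient of f: grad f(x) = Q x + c = (0, 0)
Constraint values g_i(x) = a_i^T x - b_i:
  g_1((3, -1)) = -1
  g_2((3, -1)) = 3
Stationarity residual: grad f(x) + sum_i lambda_i a_i = (0, 0)
  -> stationarity OK
Primal feasibility (all g_i <= 0): FAILS
Dual feasibility (all lambda_i >= 0): OK
Complementary slackness (lambda_i * g_i(x) = 0 for all i): OK

Verdict: the first failing condition is primal_feasibility -> primal.

primal


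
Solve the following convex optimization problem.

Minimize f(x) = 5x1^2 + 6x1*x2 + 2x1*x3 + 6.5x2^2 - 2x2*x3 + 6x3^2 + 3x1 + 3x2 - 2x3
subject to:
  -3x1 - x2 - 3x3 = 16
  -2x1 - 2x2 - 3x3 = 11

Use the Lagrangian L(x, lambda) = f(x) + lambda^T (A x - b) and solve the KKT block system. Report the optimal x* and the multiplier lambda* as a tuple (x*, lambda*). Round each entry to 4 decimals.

Form the Lagrangian:
  L(x, lambda) = (1/2) x^T Q x + c^T x + lambda^T (A x - b)
Stationarity (grad_x L = 0): Q x + c + A^T lambda = 0.
Primal feasibility: A x = b.

This gives the KKT block system:
  [ Q   A^T ] [ x     ]   [-c ]
  [ A    0  ] [ lambda ] = [ b ]

Solving the linear system:
  x*      = (-4.0651, 0.9349, -1.5799)
  lambda* = (-14.5621, 4.2426)
  f(x*)   = 90.0473

x* = (-4.0651, 0.9349, -1.5799), lambda* = (-14.5621, 4.2426)


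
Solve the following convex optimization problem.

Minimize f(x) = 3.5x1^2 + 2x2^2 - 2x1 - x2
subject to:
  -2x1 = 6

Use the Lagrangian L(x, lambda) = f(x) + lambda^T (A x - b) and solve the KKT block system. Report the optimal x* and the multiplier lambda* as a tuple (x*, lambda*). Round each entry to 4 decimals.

Form the Lagrangian:
  L(x, lambda) = (1/2) x^T Q x + c^T x + lambda^T (A x - b)
Stationarity (grad_x L = 0): Q x + c + A^T lambda = 0.
Primal feasibility: A x = b.

This gives the KKT block system:
  [ Q   A^T ] [ x     ]   [-c ]
  [ A    0  ] [ lambda ] = [ b ]

Solving the linear system:
  x*      = (-3, 0.25)
  lambda* = (-11.5)
  f(x*)   = 37.375

x* = (-3, 0.25), lambda* = (-11.5)


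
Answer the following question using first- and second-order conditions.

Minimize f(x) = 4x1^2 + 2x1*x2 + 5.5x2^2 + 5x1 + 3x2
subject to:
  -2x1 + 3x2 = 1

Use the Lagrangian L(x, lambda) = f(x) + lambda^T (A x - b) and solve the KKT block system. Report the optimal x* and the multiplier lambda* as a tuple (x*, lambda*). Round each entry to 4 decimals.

Form the Lagrangian:
  L(x, lambda) = (1/2) x^T Q x + c^T x + lambda^T (A x - b)
Stationarity (grad_x L = 0): Q x + c + A^T lambda = 0.
Primal feasibility: A x = b.

This gives the KKT block system:
  [ Q   A^T ] [ x     ]   [-c ]
  [ A    0  ] [ lambda ] = [ b ]

Solving the linear system:
  x*      = (-0.65, -0.1)
  lambda* = (-0.2)
  f(x*)   = -1.675

x* = (-0.65, -0.1), lambda* = (-0.2)


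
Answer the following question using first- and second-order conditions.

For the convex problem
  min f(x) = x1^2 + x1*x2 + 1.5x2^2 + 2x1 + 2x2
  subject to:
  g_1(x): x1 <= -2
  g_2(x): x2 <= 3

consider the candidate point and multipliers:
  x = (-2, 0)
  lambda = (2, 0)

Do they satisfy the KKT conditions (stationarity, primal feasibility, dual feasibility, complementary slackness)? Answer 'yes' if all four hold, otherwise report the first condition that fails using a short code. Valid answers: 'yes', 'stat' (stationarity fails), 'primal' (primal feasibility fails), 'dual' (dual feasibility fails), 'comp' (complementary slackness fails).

Gradient of f: grad f(x) = Q x + c = (-2, 0)
Constraint values g_i(x) = a_i^T x - b_i:
  g_1((-2, 0)) = 0
  g_2((-2, 0)) = -3
Stationarity residual: grad f(x) + sum_i lambda_i a_i = (0, 0)
  -> stationarity OK
Primal feasibility (all g_i <= 0): OK
Dual feasibility (all lambda_i >= 0): OK
Complementary slackness (lambda_i * g_i(x) = 0 for all i): OK

Verdict: yes, KKT holds.

yes


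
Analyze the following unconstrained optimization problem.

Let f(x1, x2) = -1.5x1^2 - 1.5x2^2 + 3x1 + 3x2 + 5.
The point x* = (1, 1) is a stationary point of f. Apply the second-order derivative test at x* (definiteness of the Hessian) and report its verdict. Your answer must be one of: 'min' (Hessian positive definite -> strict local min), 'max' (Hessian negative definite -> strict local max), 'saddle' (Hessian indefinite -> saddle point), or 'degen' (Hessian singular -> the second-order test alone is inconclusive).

Compute the Hessian H = grad^2 f:
  H = [[-3, 0], [0, -3]]
Verify stationarity: grad f(x*) = H x* + g = (0, 0).
Eigenvalues of H: -3, -3.
Both eigenvalues < 0, so H is negative definite -> x* is a strict local max.

max


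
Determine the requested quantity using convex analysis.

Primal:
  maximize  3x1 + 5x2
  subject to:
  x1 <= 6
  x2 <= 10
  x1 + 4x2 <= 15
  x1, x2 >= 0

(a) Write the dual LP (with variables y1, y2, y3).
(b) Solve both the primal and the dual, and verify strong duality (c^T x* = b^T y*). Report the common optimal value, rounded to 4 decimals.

The standard primal-dual pair for 'max c^T x s.t. A x <= b, x >= 0' is:
  Dual:  min b^T y  s.t.  A^T y >= c,  y >= 0.

So the dual LP is:
  minimize  6y1 + 10y2 + 15y3
  subject to:
    y1 + y3 >= 3
    y2 + 4y3 >= 5
    y1, y2, y3 >= 0

Solving the primal: x* = (6, 2.25).
  primal value c^T x* = 29.25.
Solving the dual: y* = (1.75, 0, 1.25).
  dual value b^T y* = 29.25.
Strong duality: c^T x* = b^T y*. Confirmed.

29.25


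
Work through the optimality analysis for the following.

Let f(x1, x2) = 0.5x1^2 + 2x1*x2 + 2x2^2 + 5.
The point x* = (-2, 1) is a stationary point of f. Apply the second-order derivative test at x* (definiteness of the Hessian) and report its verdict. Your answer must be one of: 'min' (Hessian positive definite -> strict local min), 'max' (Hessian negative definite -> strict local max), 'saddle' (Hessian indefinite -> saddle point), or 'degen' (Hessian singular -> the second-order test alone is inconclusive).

Compute the Hessian H = grad^2 f:
  H = [[1, 2], [2, 4]]
Verify stationarity: grad f(x*) = H x* + g = (0, 0).
Eigenvalues of H: 0, 5.
H has a zero eigenvalue (singular; positive semidefinite but not definite), so H is neither positive definite, negative definite, nor indefinite. The second-order test alone is inconclusive -> degen.
(Indeed, f is constant along the null direction of H through x*, so x* is not a strict local extremum.)

degen


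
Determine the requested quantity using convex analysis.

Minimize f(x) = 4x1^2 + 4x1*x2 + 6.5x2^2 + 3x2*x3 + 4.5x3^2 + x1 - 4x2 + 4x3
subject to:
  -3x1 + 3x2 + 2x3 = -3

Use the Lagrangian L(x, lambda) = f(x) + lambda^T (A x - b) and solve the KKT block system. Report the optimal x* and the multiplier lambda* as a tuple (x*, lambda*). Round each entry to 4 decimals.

Form the Lagrangian:
  L(x, lambda) = (1/2) x^T Q x + c^T x + lambda^T (A x - b)
Stationarity (grad_x L = 0): Q x + c + A^T lambda = 0.
Primal feasibility: A x = b.

This gives the KKT block system:
  [ Q   A^T ] [ x     ]   [-c ]
  [ A    0  ] [ lambda ] = [ b ]

Solving the linear system:
  x*      = (0.4639, -0.0123, -0.7856)
  lambda* = (1.5539)
  f(x*)   = 1.0162

x* = (0.4639, -0.0123, -0.7856), lambda* = (1.5539)


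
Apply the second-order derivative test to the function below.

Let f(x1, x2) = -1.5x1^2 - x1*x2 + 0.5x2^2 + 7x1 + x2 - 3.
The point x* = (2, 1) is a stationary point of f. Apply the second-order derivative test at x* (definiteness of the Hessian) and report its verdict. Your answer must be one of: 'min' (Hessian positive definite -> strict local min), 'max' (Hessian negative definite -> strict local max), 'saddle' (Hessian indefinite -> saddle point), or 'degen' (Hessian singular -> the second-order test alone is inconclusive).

Compute the Hessian H = grad^2 f:
  H = [[-3, -1], [-1, 1]]
Verify stationarity: grad f(x*) = H x* + g = (0, 0).
Eigenvalues of H: -3.2361, 1.2361.
Eigenvalues have mixed signs, so H is indefinite -> x* is a saddle point.

saddle


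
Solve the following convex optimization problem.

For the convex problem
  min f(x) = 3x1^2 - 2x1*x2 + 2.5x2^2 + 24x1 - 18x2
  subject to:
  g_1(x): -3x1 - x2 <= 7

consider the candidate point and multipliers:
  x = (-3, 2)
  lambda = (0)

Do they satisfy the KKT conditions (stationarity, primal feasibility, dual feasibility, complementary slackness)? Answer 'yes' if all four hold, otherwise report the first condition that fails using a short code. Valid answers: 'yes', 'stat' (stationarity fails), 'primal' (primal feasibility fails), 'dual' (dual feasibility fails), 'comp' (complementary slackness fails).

Gradient of f: grad f(x) = Q x + c = (2, -2)
Constraint values g_i(x) = a_i^T x - b_i:
  g_1((-3, 2)) = 0
Stationarity residual: grad f(x) + sum_i lambda_i a_i = (2, -2)
  -> stationarity FAILS
Primal feasibility (all g_i <= 0): OK
Dual feasibility (all lambda_i >= 0): OK
Complementary slackness (lambda_i * g_i(x) = 0 for all i): OK

Verdict: the first failing condition is stationarity -> stat.

stat


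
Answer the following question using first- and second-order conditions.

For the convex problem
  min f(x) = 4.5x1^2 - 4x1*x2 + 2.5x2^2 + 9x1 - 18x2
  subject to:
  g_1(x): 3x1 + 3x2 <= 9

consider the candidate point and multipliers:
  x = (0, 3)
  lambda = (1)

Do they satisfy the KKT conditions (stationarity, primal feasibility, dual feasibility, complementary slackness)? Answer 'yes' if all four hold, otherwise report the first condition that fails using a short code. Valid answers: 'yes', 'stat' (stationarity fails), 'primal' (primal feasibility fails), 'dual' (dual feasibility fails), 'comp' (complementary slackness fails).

Gradient of f: grad f(x) = Q x + c = (-3, -3)
Constraint values g_i(x) = a_i^T x - b_i:
  g_1((0, 3)) = 0
Stationarity residual: grad f(x) + sum_i lambda_i a_i = (0, 0)
  -> stationarity OK
Primal feasibility (all g_i <= 0): OK
Dual feasibility (all lambda_i >= 0): OK
Complementary slackness (lambda_i * g_i(x) = 0 for all i): OK

Verdict: yes, KKT holds.

yes


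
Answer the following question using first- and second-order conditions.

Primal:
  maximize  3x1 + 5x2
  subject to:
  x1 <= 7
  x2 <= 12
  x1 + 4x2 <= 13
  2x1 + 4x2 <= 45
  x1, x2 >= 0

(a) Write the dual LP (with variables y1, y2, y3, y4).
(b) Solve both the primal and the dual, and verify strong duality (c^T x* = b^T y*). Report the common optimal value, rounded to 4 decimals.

The standard primal-dual pair for 'max c^T x s.t. A x <= b, x >= 0' is:
  Dual:  min b^T y  s.t.  A^T y >= c,  y >= 0.

So the dual LP is:
  minimize  7y1 + 12y2 + 13y3 + 45y4
  subject to:
    y1 + y3 + 2y4 >= 3
    y2 + 4y3 + 4y4 >= 5
    y1, y2, y3, y4 >= 0

Solving the primal: x* = (7, 1.5).
  primal value c^T x* = 28.5.
Solving the dual: y* = (1.75, 0, 1.25, 0).
  dual value b^T y* = 28.5.
Strong duality: c^T x* = b^T y*. Confirmed.

28.5


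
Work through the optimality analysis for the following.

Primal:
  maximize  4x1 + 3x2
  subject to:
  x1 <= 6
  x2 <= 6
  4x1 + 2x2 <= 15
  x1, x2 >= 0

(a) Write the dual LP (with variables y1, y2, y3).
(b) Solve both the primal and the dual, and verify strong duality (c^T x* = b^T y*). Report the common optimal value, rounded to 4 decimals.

The standard primal-dual pair for 'max c^T x s.t. A x <= b, x >= 0' is:
  Dual:  min b^T y  s.t.  A^T y >= c,  y >= 0.

So the dual LP is:
  minimize  6y1 + 6y2 + 15y3
  subject to:
    y1 + 4y3 >= 4
    y2 + 2y3 >= 3
    y1, y2, y3 >= 0

Solving the primal: x* = (0.75, 6).
  primal value c^T x* = 21.
Solving the dual: y* = (0, 1, 1).
  dual value b^T y* = 21.
Strong duality: c^T x* = b^T y*. Confirmed.

21


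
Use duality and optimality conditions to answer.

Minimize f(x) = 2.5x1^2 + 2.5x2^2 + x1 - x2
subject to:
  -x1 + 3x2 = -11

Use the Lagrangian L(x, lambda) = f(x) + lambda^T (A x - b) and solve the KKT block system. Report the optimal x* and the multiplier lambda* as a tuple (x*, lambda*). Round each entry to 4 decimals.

Form the Lagrangian:
  L(x, lambda) = (1/2) x^T Q x + c^T x + lambda^T (A x - b)
Stationarity (grad_x L = 0): Q x + c + A^T lambda = 0.
Primal feasibility: A x = b.

This gives the KKT block system:
  [ Q   A^T ] [ x     ]   [-c ]
  [ A    0  ] [ lambda ] = [ b ]

Solving the linear system:
  x*      = (0.98, -3.34)
  lambda* = (5.9)
  f(x*)   = 34.61

x* = (0.98, -3.34), lambda* = (5.9)


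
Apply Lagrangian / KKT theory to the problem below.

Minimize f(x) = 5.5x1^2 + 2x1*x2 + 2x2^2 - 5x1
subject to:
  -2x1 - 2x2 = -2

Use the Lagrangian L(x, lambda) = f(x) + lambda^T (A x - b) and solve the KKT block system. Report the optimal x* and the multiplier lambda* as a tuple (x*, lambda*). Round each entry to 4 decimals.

Form the Lagrangian:
  L(x, lambda) = (1/2) x^T Q x + c^T x + lambda^T (A x - b)
Stationarity (grad_x L = 0): Q x + c + A^T lambda = 0.
Primal feasibility: A x = b.

This gives the KKT block system:
  [ Q   A^T ] [ x     ]   [-c ]
  [ A    0  ] [ lambda ] = [ b ]

Solving the linear system:
  x*      = (0.6364, 0.3636)
  lambda* = (1.3636)
  f(x*)   = -0.2273

x* = (0.6364, 0.3636), lambda* = (1.3636)


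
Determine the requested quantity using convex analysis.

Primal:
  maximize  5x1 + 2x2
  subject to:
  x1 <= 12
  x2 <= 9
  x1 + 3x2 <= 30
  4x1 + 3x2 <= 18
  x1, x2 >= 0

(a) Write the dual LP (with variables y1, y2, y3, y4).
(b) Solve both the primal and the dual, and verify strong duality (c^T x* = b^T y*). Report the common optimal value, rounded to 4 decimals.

The standard primal-dual pair for 'max c^T x s.t. A x <= b, x >= 0' is:
  Dual:  min b^T y  s.t.  A^T y >= c,  y >= 0.

So the dual LP is:
  minimize  12y1 + 9y2 + 30y3 + 18y4
  subject to:
    y1 + y3 + 4y4 >= 5
    y2 + 3y3 + 3y4 >= 2
    y1, y2, y3, y4 >= 0

Solving the primal: x* = (4.5, 0).
  primal value c^T x* = 22.5.
Solving the dual: y* = (0, 0, 0, 1.25).
  dual value b^T y* = 22.5.
Strong duality: c^T x* = b^T y*. Confirmed.

22.5


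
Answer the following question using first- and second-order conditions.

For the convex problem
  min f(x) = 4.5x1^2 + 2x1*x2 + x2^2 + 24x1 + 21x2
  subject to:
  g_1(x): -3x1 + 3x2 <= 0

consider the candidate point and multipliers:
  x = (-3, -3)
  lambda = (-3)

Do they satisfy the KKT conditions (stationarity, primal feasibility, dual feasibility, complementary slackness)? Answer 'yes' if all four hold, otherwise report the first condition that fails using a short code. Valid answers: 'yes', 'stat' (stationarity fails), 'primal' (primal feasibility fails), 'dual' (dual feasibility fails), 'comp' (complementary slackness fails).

Gradient of f: grad f(x) = Q x + c = (-9, 9)
Constraint values g_i(x) = a_i^T x - b_i:
  g_1((-3, -3)) = 0
Stationarity residual: grad f(x) + sum_i lambda_i a_i = (0, 0)
  -> stationarity OK
Primal feasibility (all g_i <= 0): OK
Dual feasibility (all lambda_i >= 0): FAILS
Complementary slackness (lambda_i * g_i(x) = 0 for all i): OK

Verdict: the first failing condition is dual_feasibility -> dual.

dual


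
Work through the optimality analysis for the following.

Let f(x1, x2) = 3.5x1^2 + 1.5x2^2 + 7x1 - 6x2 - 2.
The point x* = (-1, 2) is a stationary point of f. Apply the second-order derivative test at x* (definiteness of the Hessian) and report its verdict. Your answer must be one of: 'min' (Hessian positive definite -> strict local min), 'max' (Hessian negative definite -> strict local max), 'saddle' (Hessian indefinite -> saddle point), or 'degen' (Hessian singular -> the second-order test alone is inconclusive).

Compute the Hessian H = grad^2 f:
  H = [[7, 0], [0, 3]]
Verify stationarity: grad f(x*) = H x* + g = (0, 0).
Eigenvalues of H: 3, 7.
Both eigenvalues > 0, so H is positive definite -> x* is a strict local min.

min


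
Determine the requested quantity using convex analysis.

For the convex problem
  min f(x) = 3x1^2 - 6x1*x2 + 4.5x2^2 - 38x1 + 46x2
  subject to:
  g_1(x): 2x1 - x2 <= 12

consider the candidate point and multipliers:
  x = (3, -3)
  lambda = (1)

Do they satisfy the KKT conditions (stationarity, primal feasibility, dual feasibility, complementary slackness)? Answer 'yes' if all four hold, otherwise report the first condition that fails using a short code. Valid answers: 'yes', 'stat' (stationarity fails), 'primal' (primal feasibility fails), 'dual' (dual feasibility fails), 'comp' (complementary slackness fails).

Gradient of f: grad f(x) = Q x + c = (-2, 1)
Constraint values g_i(x) = a_i^T x - b_i:
  g_1((3, -3)) = -3
Stationarity residual: grad f(x) + sum_i lambda_i a_i = (0, 0)
  -> stationarity OK
Primal feasibility (all g_i <= 0): OK
Dual feasibility (all lambda_i >= 0): OK
Complementary slackness (lambda_i * g_i(x) = 0 for all i): FAILS

Verdict: the first failing condition is complementary_slackness -> comp.

comp


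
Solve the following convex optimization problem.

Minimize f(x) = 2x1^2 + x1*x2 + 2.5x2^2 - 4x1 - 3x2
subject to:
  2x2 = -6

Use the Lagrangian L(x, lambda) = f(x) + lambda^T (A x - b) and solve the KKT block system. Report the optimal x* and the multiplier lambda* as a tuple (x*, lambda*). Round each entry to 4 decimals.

Form the Lagrangian:
  L(x, lambda) = (1/2) x^T Q x + c^T x + lambda^T (A x - b)
Stationarity (grad_x L = 0): Q x + c + A^T lambda = 0.
Primal feasibility: A x = b.

This gives the KKT block system:
  [ Q   A^T ] [ x     ]   [-c ]
  [ A    0  ] [ lambda ] = [ b ]

Solving the linear system:
  x*      = (1.75, -3)
  lambda* = (8.125)
  f(x*)   = 25.375

x* = (1.75, -3), lambda* = (8.125)


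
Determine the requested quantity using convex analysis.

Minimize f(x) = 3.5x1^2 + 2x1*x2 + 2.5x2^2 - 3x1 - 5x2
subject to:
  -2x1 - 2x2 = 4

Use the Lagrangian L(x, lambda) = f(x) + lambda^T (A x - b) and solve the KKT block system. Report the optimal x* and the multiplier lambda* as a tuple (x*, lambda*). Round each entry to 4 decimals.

Form the Lagrangian:
  L(x, lambda) = (1/2) x^T Q x + c^T x + lambda^T (A x - b)
Stationarity (grad_x L = 0): Q x + c + A^T lambda = 0.
Primal feasibility: A x = b.

This gives the KKT block system:
  [ Q   A^T ] [ x     ]   [-c ]
  [ A    0  ] [ lambda ] = [ b ]

Solving the linear system:
  x*      = (-1, -1)
  lambda* = (-6)
  f(x*)   = 16

x* = (-1, -1), lambda* = (-6)


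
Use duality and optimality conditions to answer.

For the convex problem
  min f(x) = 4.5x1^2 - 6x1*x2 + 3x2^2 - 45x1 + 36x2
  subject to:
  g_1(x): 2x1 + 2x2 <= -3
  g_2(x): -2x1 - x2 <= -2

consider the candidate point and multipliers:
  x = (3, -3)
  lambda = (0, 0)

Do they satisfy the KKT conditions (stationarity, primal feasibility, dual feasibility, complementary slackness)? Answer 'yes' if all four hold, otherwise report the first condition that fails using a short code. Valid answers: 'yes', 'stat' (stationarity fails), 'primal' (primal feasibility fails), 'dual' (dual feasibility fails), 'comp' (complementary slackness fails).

Gradient of f: grad f(x) = Q x + c = (0, 0)
Constraint values g_i(x) = a_i^T x - b_i:
  g_1((3, -3)) = 3
  g_2((3, -3)) = -1
Stationarity residual: grad f(x) + sum_i lambda_i a_i = (0, 0)
  -> stationarity OK
Primal feasibility (all g_i <= 0): FAILS
Dual feasibility (all lambda_i >= 0): OK
Complementary slackness (lambda_i * g_i(x) = 0 for all i): OK

Verdict: the first failing condition is primal_feasibility -> primal.

primal


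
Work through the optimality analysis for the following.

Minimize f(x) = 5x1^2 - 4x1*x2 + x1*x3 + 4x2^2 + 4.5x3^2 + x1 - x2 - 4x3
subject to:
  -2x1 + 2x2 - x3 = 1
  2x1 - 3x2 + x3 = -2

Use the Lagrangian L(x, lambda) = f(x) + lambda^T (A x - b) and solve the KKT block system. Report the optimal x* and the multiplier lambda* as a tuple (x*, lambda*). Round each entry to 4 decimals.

Form the Lagrangian:
  L(x, lambda) = (1/2) x^T Q x + c^T x + lambda^T (A x - b)
Stationarity (grad_x L = 0): Q x + c + A^T lambda = 0.
Primal feasibility: A x = b.

This gives the KKT block system:
  [ Q   A^T ] [ x     ]   [-c ]
  [ A    0  ] [ lambda ] = [ b ]

Solving the linear system:
  x*      = (0.2857, 1, 0.4286)
  lambda* = (6.2857, 6.1429)
  f(x*)   = 1.7857

x* = (0.2857, 1, 0.4286), lambda* = (6.2857, 6.1429)


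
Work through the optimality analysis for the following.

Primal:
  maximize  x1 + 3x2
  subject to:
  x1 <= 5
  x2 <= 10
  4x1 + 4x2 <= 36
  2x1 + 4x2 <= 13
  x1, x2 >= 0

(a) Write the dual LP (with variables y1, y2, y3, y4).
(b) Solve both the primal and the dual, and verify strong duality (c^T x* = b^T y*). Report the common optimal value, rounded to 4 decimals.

The standard primal-dual pair for 'max c^T x s.t. A x <= b, x >= 0' is:
  Dual:  min b^T y  s.t.  A^T y >= c,  y >= 0.

So the dual LP is:
  minimize  5y1 + 10y2 + 36y3 + 13y4
  subject to:
    y1 + 4y3 + 2y4 >= 1
    y2 + 4y3 + 4y4 >= 3
    y1, y2, y3, y4 >= 0

Solving the primal: x* = (0, 3.25).
  primal value c^T x* = 9.75.
Solving the dual: y* = (0, 0, 0, 0.75).
  dual value b^T y* = 9.75.
Strong duality: c^T x* = b^T y*. Confirmed.

9.75


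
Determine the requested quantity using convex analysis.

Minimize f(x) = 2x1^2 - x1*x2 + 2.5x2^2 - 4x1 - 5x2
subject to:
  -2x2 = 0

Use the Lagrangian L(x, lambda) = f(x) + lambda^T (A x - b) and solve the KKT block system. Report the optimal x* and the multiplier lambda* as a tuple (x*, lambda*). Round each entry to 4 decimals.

Form the Lagrangian:
  L(x, lambda) = (1/2) x^T Q x + c^T x + lambda^T (A x - b)
Stationarity (grad_x L = 0): Q x + c + A^T lambda = 0.
Primal feasibility: A x = b.

This gives the KKT block system:
  [ Q   A^T ] [ x     ]   [-c ]
  [ A    0  ] [ lambda ] = [ b ]

Solving the linear system:
  x*      = (1, 0)
  lambda* = (-3)
  f(x*)   = -2

x* = (1, 0), lambda* = (-3)


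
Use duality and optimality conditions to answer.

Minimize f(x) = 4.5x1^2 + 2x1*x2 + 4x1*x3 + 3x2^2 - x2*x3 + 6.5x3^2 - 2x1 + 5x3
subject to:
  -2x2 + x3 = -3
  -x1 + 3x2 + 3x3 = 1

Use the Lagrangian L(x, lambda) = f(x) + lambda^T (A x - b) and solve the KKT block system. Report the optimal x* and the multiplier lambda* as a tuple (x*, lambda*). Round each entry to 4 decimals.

Form the Lagrangian:
  L(x, lambda) = (1/2) x^T Q x + c^T x + lambda^T (A x - b)
Stationarity (grad_x L = 0): Q x + c + A^T lambda = 0.
Primal feasibility: A x = b.

This gives the KKT block system:
  [ Q   A^T ] [ x     ]   [-c ]
  [ A    0  ] [ lambda ] = [ b ]

Solving the linear system:
  x*      = (0.2897, 1.1433, -0.7134)
  lambda* = (4.1371, 0.0405)
  f(x*)   = 4.1121

x* = (0.2897, 1.1433, -0.7134), lambda* = (4.1371, 0.0405)
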